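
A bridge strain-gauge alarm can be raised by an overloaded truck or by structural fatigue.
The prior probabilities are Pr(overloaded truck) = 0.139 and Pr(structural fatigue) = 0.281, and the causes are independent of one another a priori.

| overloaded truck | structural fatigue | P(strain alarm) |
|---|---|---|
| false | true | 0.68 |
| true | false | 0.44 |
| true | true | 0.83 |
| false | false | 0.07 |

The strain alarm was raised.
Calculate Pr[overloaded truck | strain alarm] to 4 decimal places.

Pr[overloaded truck | strain alarm] ≈ 0.2688

By total probability over the 4 (overloaded truck, structural fatigue) configurations:
  P(strain alarm) = 0.07×0.861×0.719 + 0.68×0.861×0.281 + 0.44×0.139×0.719 + 0.83×0.139×0.281
        = 0.043334 + 0.164520 + 0.043974 + 0.032419 = 0.284247
The terms with overloaded truck present sum to 0.076393, so
  P(overloaded truck | strain alarm) = 0.076393 / 0.284247 ≈ 0.2688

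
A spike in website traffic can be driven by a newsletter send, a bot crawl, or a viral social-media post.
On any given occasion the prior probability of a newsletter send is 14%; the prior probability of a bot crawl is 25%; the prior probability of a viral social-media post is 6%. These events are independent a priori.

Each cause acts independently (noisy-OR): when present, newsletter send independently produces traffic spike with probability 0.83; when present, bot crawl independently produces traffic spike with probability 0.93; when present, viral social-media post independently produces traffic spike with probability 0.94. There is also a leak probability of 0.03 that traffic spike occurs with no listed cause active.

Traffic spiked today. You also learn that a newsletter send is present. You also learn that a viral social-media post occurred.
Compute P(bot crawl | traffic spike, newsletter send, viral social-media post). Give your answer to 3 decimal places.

Under noisy-OR, P(traffic spike | causes) = 1 − (1−0.03)·∏(1−qᵢ) over the active causes.
Enumerate both values of bot crawl and weight by the priors:
  P(traffic spike | newsletter send, viral social-media post) = 0.990106×0.75 + 0.999307×0.25
        = 0.742580 + 0.249827 = 0.992407
The terms with bot crawl present sum to 0.249827, so
  P(bot crawl | traffic spike, newsletter send, viral social-media post) = 0.249827 / 0.992407 ≈ 0.252

P(bot crawl | traffic spike, newsletter send, viral social-media post) ≈ 0.252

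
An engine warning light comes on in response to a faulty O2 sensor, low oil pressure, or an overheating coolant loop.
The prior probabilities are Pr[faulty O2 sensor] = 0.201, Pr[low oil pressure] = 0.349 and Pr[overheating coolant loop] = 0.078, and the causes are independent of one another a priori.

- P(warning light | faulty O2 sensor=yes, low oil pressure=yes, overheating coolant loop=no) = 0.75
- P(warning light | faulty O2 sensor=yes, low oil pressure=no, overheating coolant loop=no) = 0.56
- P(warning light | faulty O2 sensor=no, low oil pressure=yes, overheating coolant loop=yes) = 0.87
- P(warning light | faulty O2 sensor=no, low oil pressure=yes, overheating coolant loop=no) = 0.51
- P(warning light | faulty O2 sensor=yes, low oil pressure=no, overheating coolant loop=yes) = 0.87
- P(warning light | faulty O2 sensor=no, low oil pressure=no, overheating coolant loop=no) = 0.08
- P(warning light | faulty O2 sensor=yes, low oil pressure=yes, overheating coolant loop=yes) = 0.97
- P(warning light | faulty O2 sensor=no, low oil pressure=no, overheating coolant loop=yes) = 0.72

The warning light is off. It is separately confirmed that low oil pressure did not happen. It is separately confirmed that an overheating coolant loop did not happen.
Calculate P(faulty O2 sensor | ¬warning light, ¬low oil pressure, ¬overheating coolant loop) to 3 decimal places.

P(faulty O2 sensor | ¬warning light, ¬low oil pressure, ¬overheating coolant loop) ≈ 0.107

Weight on faulty O2 sensor=true, given the evidence: 0.44×0.201 = 0.088440
Denominator P(¬warning light | ¬low oil pressure, ¬overheating coolant loop): 0.92×0.799 + 0.44×0.201 = 0.823520
Posterior = 0.088440 / 0.823520 ≈ 0.107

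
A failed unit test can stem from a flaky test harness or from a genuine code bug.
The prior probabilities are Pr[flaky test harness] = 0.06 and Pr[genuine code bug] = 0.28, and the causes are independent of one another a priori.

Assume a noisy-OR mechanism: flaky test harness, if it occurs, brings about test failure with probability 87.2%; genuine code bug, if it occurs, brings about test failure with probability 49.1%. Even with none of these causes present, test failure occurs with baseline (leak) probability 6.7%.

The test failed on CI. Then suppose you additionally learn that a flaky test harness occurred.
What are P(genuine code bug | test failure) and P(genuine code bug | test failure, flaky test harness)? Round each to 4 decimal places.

P(genuine code bug | test failure) ≈ 0.6487; P(genuine code bug | test failure, flaky test harness) ≈ 0.2932

Under noisy-OR, P(test failure | causes) = 1 − (1−0.067)·∏(1−qᵢ) over the active causes.
Sum P(test failure|·) weighted by the priors over the 4 (flaky test harness, genuine code bug) configurations:
  P(test failure) = 0.067×0.94×0.72 + 0.525103×0.94×0.28 + 0.880576×0.06×0.72 + 0.939213×0.06×0.28
        = 0.045346 + 0.138207 + 0.038041 + 0.015779 = 0.237373
Keeping only the genuine code bug-present terms gives 0.153986, so
  P(genuine code bug | test failure) = 0.153986 / 0.237373 ≈ 0.6487

Now also conditioning on flaky test harness=true:
Enumerate both values of genuine code bug and weight by the priors:
  P(test failure | flaky test harness) = 0.880576·0.72 + 0.939213·0.28
        = 0.634015 + 0.262980 = 0.896995
The terms with genuine code bug present sum to 0.262980, so
  P(genuine code bug | test failure, flaky test harness) = 0.262980 / 0.896995 ≈ 0.2932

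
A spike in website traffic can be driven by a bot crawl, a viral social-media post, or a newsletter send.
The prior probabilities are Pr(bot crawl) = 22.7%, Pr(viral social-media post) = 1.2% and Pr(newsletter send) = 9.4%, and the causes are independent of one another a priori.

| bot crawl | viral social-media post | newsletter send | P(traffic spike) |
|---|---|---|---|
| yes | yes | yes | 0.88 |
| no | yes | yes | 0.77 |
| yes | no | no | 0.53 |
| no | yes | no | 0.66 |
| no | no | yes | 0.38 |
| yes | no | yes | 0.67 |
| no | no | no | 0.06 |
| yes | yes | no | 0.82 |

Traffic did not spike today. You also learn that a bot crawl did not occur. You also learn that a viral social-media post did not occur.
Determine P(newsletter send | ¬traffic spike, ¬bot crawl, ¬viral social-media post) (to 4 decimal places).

P(newsletter send | ¬traffic spike, ¬bot crawl, ¬viral social-media post) ≈ 0.0640

Enumerate both values of newsletter send and weight by the priors:
  P(¬traffic spike | ¬bot crawl, ¬viral social-media post) = 0.94*0.906 + 0.62*0.094
        = 0.851640 + 0.058280 = 0.909920
Keeping only the newsletter send-present terms gives 0.058280, so
  P(newsletter send | ¬traffic spike, ¬bot crawl, ¬viral social-media post) = 0.058280 / 0.909920 ≈ 0.0640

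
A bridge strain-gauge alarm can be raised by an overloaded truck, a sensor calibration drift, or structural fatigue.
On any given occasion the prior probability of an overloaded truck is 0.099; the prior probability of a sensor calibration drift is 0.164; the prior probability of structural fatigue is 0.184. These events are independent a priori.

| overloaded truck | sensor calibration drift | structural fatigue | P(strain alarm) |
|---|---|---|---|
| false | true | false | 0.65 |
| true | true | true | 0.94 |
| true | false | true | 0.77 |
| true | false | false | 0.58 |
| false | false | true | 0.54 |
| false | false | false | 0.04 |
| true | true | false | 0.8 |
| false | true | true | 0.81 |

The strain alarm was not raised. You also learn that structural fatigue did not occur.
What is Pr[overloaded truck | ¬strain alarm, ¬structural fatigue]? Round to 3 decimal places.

Weight on overloaded truck=true, given the evidence: 0.034761 + 0.003247 = 0.038008
Denominator P(¬strain alarm | ¬structural fatigue): 0.96*0.901*0.836 + 0.35*0.901*0.164 + 0.42*0.099*0.836 + 0.2*0.099*0.164 = 0.812832
P(overloaded truck | ¬strain alarm, ¬structural fatigue) = 0.038008/0.812832 ≈ 0.047

Pr[overloaded truck | ¬strain alarm, ¬structural fatigue] ≈ 0.047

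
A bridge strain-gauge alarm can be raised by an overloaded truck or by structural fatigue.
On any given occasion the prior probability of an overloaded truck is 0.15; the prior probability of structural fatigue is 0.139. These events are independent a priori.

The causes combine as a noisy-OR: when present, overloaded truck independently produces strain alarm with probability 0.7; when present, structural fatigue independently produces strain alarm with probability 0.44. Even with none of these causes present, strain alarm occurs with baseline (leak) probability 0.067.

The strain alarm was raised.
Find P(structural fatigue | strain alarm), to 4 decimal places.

P(structural fatigue | strain alarm) ≈ 0.3425

Under noisy-OR, P(strain alarm | causes) = 1 − (1−0.067)·∏(1−qᵢ) over the active causes.
Weight on structural fatigue=true, given the evidence: 0.056419 + 0.017582 = 0.074001
Normalizer over all consistent configurations: 0.067*0.85*0.861 + 0.47752*0.85*0.139 + 0.7201*0.15*0.861 + 0.843256*0.15*0.139 = 0.216036
P(structural fatigue | strain alarm) = 0.074001/0.216036 ≈ 0.3425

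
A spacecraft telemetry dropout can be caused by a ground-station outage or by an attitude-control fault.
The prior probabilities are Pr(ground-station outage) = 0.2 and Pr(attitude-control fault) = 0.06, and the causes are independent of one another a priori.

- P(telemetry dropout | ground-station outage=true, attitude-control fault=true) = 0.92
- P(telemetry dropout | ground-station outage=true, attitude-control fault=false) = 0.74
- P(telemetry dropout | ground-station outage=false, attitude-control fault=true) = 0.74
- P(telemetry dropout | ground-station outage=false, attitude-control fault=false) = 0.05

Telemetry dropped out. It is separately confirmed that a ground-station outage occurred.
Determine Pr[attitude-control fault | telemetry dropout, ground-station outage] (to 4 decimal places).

Pr[attitude-control fault | telemetry dropout, ground-station outage] ≈ 0.0735

Weight on attitude-control fault=true, given the evidence: 0.92·0.06 = 0.055200
The normalizing constant is 0.74·0.94 + 0.92·0.06 = 0.750800
Posterior = 0.055200 / 0.750800 ≈ 0.0735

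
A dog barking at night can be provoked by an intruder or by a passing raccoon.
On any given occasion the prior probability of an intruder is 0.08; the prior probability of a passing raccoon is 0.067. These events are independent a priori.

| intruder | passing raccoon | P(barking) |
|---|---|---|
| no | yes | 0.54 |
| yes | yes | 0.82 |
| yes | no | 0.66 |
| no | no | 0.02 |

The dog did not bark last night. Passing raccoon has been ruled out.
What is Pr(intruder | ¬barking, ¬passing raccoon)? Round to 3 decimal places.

P(¬barking | ¬passing raccoon) = 0.98×0.92 + 0.34×0.08 = 0.901600 + 0.027200 = 0.928800
Of this, 0.027200 comes from 0.34×0.08 (the intruder=true cases).
Hence the posterior is 0.027200/0.928800 ≈ 0.029.

Pr(intruder | ¬barking, ¬passing raccoon) ≈ 0.029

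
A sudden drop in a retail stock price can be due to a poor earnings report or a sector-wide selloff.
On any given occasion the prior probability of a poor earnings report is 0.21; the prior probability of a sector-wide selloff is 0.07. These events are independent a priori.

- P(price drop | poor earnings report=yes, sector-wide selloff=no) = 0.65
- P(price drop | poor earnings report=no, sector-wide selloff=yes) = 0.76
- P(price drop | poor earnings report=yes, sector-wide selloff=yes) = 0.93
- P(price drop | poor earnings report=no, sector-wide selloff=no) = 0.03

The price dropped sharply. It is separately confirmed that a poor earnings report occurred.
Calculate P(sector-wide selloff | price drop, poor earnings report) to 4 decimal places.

P(sector-wide selloff | price drop, poor earnings report) ≈ 0.0972

P(price drop | poor earnings report) = 0.65*0.93 + 0.93*0.07 = 0.604500 + 0.065100 = 0.669600
Restricting to configurations with sector-wide selloff present: 0.93*0.07 = 0.065100.
Hence the posterior is 0.065100/0.669600 ≈ 0.0972.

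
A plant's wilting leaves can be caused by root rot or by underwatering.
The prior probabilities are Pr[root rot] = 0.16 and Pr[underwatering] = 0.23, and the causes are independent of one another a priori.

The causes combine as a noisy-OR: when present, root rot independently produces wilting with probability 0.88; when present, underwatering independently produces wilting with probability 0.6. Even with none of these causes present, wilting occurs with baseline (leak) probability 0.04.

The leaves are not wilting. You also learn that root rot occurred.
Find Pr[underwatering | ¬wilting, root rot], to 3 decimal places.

Under noisy-OR, P(wilting | causes) = 1 − (1−0.04)·∏(1−qᵢ) over the active causes.
Enumerate both values of underwatering and weight by the priors:
  P(¬wilting | root rot) = 0.1152*0.77 + 0.04608*0.23
        = 0.088704 + 0.010598 = 0.099302
The terms with underwatering present sum to 0.010598, so
  P(underwatering | ¬wilting, root rot) = 0.010598 / 0.099302 ≈ 0.107

Pr[underwatering | ¬wilting, root rot] ≈ 0.107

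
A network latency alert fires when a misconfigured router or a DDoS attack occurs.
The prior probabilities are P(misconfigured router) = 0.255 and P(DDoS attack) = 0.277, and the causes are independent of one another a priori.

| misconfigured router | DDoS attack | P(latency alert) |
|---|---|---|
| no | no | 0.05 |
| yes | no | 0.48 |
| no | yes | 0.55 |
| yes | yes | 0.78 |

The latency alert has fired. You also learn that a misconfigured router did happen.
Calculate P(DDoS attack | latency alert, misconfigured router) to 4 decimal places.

P(DDoS attack | latency alert, misconfigured router) ≈ 0.3837

For the numerator, keep only DDoS attack=true terms: 0.78×0.277 = 0.216060
Denominator P(latency alert | misconfigured router): 0.48×0.723 + 0.78×0.277 = 0.563100
Posterior = 0.216060 / 0.563100 ≈ 0.3837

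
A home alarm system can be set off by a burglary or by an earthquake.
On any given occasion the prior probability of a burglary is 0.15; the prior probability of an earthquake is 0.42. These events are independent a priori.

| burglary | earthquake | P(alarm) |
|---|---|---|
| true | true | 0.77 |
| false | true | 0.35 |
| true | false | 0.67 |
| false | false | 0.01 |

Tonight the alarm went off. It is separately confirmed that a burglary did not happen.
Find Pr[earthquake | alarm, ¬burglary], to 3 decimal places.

Pr[earthquake | alarm, ¬burglary] ≈ 0.962

For the numerator, keep only earthquake=true terms: 0.35×0.42 = 0.147000
Denominator P(alarm | ¬burglary): 0.01×0.58 + 0.35×0.42 = 0.152800
P(earthquake | alarm, ¬burglary) = 0.147000/0.152800 ≈ 0.962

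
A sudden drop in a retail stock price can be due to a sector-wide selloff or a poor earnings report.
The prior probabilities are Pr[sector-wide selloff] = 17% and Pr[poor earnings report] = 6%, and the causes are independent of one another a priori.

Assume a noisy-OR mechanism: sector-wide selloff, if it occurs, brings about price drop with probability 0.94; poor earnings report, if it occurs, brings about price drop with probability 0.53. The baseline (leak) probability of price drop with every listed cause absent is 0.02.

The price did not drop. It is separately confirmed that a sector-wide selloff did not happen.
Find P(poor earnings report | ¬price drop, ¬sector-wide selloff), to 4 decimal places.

P(poor earnings report | ¬price drop, ¬sector-wide selloff) ≈ 0.0291

Under noisy-OR, P(price drop | causes) = 1 − (1−0.02)·∏(1−qᵢ) over the active causes.
P(¬price drop | ¬sector-wide selloff) = 0.98*0.94 + 0.4606*0.06 = 0.921200 + 0.027636 = 0.948836
Restricting to configurations with poor earnings report present: 0.4606*0.06 = 0.027636.
P(poor earnings report | ¬price drop, ¬sector-wide selloff) = 0.027636 / 0.948836 ≈ 0.0291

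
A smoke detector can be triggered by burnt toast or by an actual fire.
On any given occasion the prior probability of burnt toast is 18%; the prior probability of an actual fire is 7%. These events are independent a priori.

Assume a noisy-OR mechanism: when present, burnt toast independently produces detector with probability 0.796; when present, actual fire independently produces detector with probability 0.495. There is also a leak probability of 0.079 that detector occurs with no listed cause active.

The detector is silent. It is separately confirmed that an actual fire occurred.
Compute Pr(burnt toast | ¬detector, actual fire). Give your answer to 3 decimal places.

Pr(burnt toast | ¬detector, actual fire) ≈ 0.043

Under noisy-OR, P(detector | causes) = 1 − (1−0.079)·∏(1−qᵢ) over the active causes.
Enumerate both values of burnt toast and weight by the priors:
  P(¬detector | actual fire) = 0.465105·0.82 + 0.094881·0.18
        = 0.381386 + 0.017079 = 0.398465
Configurations with burnt toast contribute 0.017079, so
  P(burnt toast | ¬detector, actual fire) = 0.017079 / 0.398465 ≈ 0.043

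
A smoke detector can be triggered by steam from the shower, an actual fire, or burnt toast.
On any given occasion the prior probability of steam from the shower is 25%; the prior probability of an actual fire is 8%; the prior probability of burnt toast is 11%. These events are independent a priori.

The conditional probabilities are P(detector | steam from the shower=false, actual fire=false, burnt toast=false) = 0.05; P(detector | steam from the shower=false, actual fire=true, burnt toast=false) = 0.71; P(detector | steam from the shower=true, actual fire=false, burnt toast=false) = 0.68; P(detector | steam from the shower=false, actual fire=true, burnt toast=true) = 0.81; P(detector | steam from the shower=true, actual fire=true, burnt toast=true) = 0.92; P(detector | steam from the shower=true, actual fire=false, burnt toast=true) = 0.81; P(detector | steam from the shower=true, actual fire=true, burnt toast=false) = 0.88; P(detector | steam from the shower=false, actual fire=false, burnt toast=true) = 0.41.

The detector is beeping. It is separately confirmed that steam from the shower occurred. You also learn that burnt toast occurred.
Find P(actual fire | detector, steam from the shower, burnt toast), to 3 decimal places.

Weight on actual fire=true, given the evidence: 0.92·0.08 = 0.073600
Denominator P(detector | steam from the shower, burnt toast): 0.81·0.92 + 0.92·0.08 = 0.818800
Posterior = 0.073600 / 0.818800 ≈ 0.090

P(actual fire | detector, steam from the shower, burnt toast) ≈ 0.090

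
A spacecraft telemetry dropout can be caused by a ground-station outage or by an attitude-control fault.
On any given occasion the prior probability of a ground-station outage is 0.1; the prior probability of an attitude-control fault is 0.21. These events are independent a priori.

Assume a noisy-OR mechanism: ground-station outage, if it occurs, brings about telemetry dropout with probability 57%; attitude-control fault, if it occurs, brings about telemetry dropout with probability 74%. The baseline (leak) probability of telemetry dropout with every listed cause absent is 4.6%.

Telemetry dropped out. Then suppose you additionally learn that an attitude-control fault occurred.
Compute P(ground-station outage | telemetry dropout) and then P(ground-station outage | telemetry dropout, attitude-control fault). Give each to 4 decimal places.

Under noisy-OR, P(telemetry dropout | causes) = 1 − (1−0.046)·∏(1−qᵢ) over the active causes.
Enumerate the 4 (ground-station outage, attitude-control fault) configurations and weight by the priors:
  P(telemetry dropout) = 0.046·0.9·0.79 + 0.75196·0.9·0.21 + 0.58978·0.1·0.79 + 0.893343·0.1·0.21
        = 0.032706 + 0.142120 + 0.046593 + 0.018760 = 0.240179
The terms with ground-station outage present sum to 0.065353, so
  P(ground-station outage | telemetry dropout) = 0.065353 / 0.240179 ≈ 0.2721

Now also conditioning on attitude-control fault=true:
P(telemetry dropout | attitude-control fault) = 0.75196*0.9 + 0.893343*0.1 = 0.676764 + 0.089334 = 0.766098
Restricting to configurations with ground-station outage present: 0.893343*0.1 = 0.089334.
So P(ground-station outage | telemetry dropout, attitude-control fault) = 0.089334/0.766098 ≈ 0.1166.
This is intercausal reasoning (explaining away): once attitude-control fault accounts for the telemetry dropout, ground-station outage becomes less likely.

P(ground-station outage | telemetry dropout) ≈ 0.2721; P(ground-station outage | telemetry dropout, attitude-control fault) ≈ 0.1166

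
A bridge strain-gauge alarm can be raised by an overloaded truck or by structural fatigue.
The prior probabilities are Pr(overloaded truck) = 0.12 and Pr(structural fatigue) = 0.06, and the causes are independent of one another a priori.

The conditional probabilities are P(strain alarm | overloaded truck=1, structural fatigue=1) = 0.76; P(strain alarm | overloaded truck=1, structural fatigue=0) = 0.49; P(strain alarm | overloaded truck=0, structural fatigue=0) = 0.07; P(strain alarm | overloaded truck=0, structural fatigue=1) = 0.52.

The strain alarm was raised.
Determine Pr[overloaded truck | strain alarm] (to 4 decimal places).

Pr[overloaded truck | strain alarm] ≈ 0.4158

Numerator (weight on configurations with overloaded truck): 0.055272 + 0.005472 = 0.060744
Denominator P(strain alarm): 0.07×0.88×0.94 + 0.52×0.88×0.06 + 0.49×0.12×0.94 + 0.76×0.12×0.06 = 0.146104
P(overloaded truck | strain alarm) = 0.060744/0.146104 ≈ 0.4158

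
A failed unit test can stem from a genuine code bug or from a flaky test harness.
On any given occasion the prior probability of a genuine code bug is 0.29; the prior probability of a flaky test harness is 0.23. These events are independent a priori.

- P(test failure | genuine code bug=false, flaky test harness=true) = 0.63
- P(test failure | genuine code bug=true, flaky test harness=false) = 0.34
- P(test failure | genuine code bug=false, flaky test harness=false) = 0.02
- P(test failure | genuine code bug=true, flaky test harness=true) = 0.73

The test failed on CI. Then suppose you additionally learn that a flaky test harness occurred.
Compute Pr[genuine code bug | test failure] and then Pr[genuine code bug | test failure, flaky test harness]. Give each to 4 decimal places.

Pr[genuine code bug | test failure] ≈ 0.5226; Pr[genuine code bug | test failure, flaky test harness] ≈ 0.3212

Weight on genuine code bug=true, given the evidence: 0.075922 + 0.048691 = 0.124613
Denominator P(test failure): 0.02×0.71×0.77 + 0.63×0.71×0.23 + 0.34×0.29×0.77 + 0.73×0.29×0.23 = 0.238426
P(genuine code bug | test failure) = 0.124613/0.238426 ≈ 0.5226

With the extra evidence:
Weight on genuine code bug=true, given the evidence: 0.73·0.29 = 0.211700
Normalizer over all consistent configurations: 0.63·0.71 + 0.73·0.29 = 0.659000
P(genuine code bug | test failure, flaky test harness) = 0.211700/0.659000 ≈ 0.3212
The drop from 0.5226 to 0.3212 is the explaining-away (discounting) effect.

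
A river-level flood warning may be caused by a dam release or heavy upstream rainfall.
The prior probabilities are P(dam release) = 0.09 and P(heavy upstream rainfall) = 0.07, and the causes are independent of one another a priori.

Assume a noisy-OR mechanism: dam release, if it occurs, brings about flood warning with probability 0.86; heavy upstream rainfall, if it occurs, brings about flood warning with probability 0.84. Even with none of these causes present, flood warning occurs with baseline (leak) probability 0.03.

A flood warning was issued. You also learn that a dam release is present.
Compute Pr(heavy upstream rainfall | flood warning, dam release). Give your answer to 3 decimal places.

Pr(heavy upstream rainfall | flood warning, dam release) ≈ 0.079

Under noisy-OR, P(flood warning | causes) = 1 − (1−0.03)·∏(1−qᵢ) over the active causes.
Weight on heavy upstream rainfall=true, given the evidence: 0.978272·0.07 = 0.068479
Denominator P(flood warning | dam release): 0.8642·0.93 + 0.978272·0.07 = 0.872185
Posterior = 0.068479 / 0.872185 ≈ 0.079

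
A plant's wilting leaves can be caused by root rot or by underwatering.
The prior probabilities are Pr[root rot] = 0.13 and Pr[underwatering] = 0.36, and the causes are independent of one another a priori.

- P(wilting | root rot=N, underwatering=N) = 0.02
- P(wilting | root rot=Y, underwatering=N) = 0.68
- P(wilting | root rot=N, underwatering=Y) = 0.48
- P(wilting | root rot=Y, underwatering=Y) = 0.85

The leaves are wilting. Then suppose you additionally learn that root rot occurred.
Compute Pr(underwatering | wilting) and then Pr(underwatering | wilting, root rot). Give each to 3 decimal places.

For the numerator, keep only underwatering=true terms: 0.150336 + 0.039780 = 0.190116
Normalizer over all consistent configurations: 0.02·0.87·0.64 + 0.48·0.87·0.36 + 0.68·0.13·0.64 + 0.85·0.13·0.36 = 0.257828
Posterior = 0.190116 / 0.257828 ≈ 0.737

Now also conditioning on root rot=true:
Sum P(wilting|·) weighted by the priors over both values of underwatering:
  P(wilting | root rot) = 0.68·0.64 + 0.85·0.36
        = 0.435200 + 0.306000 = 0.741200
Configurations with underwatering contribute 0.306000, so
  P(underwatering | wilting, root rot) = 0.306000 / 0.741200 ≈ 0.413
Conditioning on root rot lowers the posterior on underwatering: the classic explaining-away effect in a common-effect structure.

Pr(underwatering | wilting) ≈ 0.737; Pr(underwatering | wilting, root rot) ≈ 0.413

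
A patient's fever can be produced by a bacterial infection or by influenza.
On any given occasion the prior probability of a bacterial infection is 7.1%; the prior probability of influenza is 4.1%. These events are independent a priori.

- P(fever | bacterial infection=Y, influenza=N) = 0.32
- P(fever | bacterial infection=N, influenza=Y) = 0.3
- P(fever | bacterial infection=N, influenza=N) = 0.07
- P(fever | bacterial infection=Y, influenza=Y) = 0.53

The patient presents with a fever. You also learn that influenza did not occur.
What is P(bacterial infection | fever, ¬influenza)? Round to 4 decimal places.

By total probability over both values of bacterial infection:
  P(fever | ¬influenza) = 0.07·0.929 + 0.32·0.071
        = 0.065030 + 0.022720 = 0.087750
The terms with bacterial infection present sum to 0.022720, so
  P(bacterial infection | fever, ¬influenza) = 0.022720 / 0.087750 ≈ 0.2589

P(bacterial infection | fever, ¬influenza) ≈ 0.2589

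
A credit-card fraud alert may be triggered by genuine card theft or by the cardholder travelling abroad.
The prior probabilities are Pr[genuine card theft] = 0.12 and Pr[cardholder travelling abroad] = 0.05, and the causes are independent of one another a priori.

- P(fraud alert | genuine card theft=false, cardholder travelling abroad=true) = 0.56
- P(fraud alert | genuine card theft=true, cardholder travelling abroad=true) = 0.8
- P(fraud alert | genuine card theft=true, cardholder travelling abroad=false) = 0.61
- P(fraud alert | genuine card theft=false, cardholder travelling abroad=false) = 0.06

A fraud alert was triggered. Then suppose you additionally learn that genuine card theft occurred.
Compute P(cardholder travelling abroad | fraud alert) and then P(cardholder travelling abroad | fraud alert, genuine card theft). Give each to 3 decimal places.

P(cardholder travelling abroad | fraud alert) ≈ 0.197; P(cardholder travelling abroad | fraud alert, genuine card theft) ≈ 0.065

Enumerate the 4 (genuine card theft, cardholder travelling abroad) configurations and weight by the priors:
  P(fraud alert) = 0.06×0.88×0.95 + 0.56×0.88×0.05 + 0.61×0.12×0.95 + 0.8×0.12×0.05
        = 0.050160 + 0.024640 + 0.069540 + 0.004800 = 0.149140
Configurations with cardholder travelling abroad contribute 0.029440, so
  P(cardholder travelling abroad | fraud alert) = 0.029440 / 0.149140 ≈ 0.197

Now condition on the additional information:
P(fraud alert | genuine card theft) = 0.61×0.95 + 0.8×0.05 = 0.579500 + 0.040000 = 0.619500
Restricting to configurations with cardholder travelling abroad present: 0.8×0.05 = 0.040000.
So P(cardholder travelling abroad | fraud alert, genuine card theft) = 0.040000/0.619500 ≈ 0.065.
This is intercausal reasoning (explaining away): once genuine card theft accounts for the fraud alert, cardholder travelling abroad becomes less likely.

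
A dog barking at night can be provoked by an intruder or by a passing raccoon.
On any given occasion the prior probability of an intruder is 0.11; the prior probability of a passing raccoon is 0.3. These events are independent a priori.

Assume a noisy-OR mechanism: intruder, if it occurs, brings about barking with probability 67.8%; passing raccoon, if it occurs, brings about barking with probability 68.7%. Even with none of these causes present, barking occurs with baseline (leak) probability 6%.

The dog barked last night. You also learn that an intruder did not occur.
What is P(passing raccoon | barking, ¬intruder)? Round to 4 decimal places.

Under noisy-OR, P(barking | causes) = 1 − (1−0.06)·∏(1−qᵢ) over the active causes.
P(barking | ¬intruder) = 0.06·0.7 + 0.70578·0.3 = 0.042000 + 0.211734 = 0.253734
Restricting to configurations with passing raccoon present: 0.70578·0.3 = 0.211734.
Hence the posterior is 0.211734/0.253734 ≈ 0.8345.

P(passing raccoon | barking, ¬intruder) ≈ 0.8345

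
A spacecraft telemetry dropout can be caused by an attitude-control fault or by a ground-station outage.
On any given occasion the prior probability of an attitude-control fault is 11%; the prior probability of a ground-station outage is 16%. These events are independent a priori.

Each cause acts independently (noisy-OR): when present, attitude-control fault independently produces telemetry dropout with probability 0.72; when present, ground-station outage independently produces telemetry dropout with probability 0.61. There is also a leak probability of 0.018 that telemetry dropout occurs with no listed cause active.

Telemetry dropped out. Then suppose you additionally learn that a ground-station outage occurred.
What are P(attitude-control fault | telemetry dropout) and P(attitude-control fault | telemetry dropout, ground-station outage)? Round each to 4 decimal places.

P(attitude-control fault | telemetry dropout) ≈ 0.4494; P(attitude-control fault | telemetry dropout, ground-station outage) ≈ 0.1517

Under noisy-OR, P(telemetry dropout | causes) = 1 − (1−0.018)·∏(1−qᵢ) over the active causes.
P(telemetry dropout) = 0.018*0.89*0.84 + 0.61702*0.89*0.16 + 0.72504*0.11*0.84 + 0.892766*0.11*0.16 = 0.013457 + 0.087864 + 0.066994 + 0.015713 = 0.184028
Of this, 0.082707 comes from 0.066994 + 0.015713 (the attitude-control fault=true cases).
Hence the posterior is 0.082707/0.184028 ≈ 0.4494.

Now also conditioning on ground-station outage=true:
Numerator (weight on configurations with attitude-control fault): 0.892766*0.11 = 0.098204
The normalizing constant is 0.61702*0.89 + 0.892766*0.11 = 0.647352
P(attitude-control fault | telemetry dropout, ground-station outage) = 0.098204/0.647352 ≈ 0.1517
This is intercausal reasoning (explaining away): once ground-station outage accounts for the telemetry dropout, attitude-control fault becomes less likely.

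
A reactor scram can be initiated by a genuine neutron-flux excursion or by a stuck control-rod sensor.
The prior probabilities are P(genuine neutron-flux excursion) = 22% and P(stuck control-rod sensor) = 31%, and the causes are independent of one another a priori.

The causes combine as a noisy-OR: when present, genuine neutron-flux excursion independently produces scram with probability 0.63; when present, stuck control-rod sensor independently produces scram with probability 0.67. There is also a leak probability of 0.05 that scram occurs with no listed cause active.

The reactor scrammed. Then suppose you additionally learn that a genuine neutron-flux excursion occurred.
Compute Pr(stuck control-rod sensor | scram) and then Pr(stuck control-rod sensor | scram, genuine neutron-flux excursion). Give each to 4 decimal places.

Pr(stuck control-rod sensor | scram) ≈ 0.6435; Pr(stuck control-rod sensor | scram, genuine neutron-flux excursion) ≈ 0.3798

Under noisy-OR, P(scram | causes) = 1 − (1−0.05)·∏(1−qᵢ) over the active causes.
By total probability over the 4 (genuine neutron-flux excursion, stuck control-rod sensor) configurations:
  P(scram) = 0.05·0.78·0.69 + 0.6865·0.78·0.31 + 0.6485·0.22·0.69 + 0.884005·0.22·0.31
        = 0.026910 + 0.165996 + 0.098442 + 0.060289 = 0.351637
Keeping only the stuck control-rod sensor-present terms gives 0.226285, so
  P(stuck control-rod sensor | scram) = 0.226285 / 0.351637 ≈ 0.6435

Now also conditioning on genuine neutron-flux excursion=true:
Numerator (weight on configurations with stuck control-rod sensor): 0.884005·0.31 = 0.274042
Normalizer over all consistent configurations: 0.6485·0.69 + 0.884005·0.31 = 0.721507
P(stuck control-rod sensor | scram, genuine neutron-flux excursion) = 0.274042/0.721507 ≈ 0.3798
— genuine neutron-flux excursion explains away the evidence for stuck control-rod sensor.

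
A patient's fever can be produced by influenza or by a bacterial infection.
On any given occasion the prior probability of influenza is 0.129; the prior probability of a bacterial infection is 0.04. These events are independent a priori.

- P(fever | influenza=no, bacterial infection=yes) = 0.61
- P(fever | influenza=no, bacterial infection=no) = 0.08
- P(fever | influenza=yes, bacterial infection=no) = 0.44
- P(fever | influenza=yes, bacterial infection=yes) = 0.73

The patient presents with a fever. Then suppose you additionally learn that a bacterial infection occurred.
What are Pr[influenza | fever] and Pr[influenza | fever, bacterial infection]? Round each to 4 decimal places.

Sum P(fever|·) weighted by the priors over the 4 (influenza, bacterial infection) configurations:
  P(fever) = 0.08·0.871·0.96 + 0.61·0.871·0.04 + 0.44·0.129·0.96 + 0.73·0.129·0.04
        = 0.066893 + 0.021252 + 0.054490 + 0.003767 = 0.146402
Keeping only the influenza-present terms gives 0.058257, so
  P(influenza | fever) = 0.058257 / 0.146402 ≈ 0.3979

With the extra evidence:
Weight on influenza=true, given the evidence: 0.73×0.129 = 0.094170
The normalizing constant is 0.61×0.871 + 0.73×0.129 = 0.625480
P(influenza | fever, bacterial infection) = 0.094170/0.625480 ≈ 0.1506
The drop from 0.3979 to 0.1506 is the explaining-away (discounting) effect.

Pr[influenza | fever] ≈ 0.3979; Pr[influenza | fever, bacterial infection] ≈ 0.1506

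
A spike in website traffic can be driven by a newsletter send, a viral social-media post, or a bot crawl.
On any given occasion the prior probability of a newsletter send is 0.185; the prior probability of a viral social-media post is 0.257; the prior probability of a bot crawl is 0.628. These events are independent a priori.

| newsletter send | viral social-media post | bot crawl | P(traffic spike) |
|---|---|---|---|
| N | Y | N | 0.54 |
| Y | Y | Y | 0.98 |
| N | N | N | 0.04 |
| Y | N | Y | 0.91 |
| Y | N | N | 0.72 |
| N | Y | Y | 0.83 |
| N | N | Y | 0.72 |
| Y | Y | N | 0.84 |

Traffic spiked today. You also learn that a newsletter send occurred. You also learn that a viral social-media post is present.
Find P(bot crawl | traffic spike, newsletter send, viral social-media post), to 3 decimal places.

Sum P(traffic spike|·) weighted by the priors over both values of bot crawl:
  P(traffic spike | newsletter send, viral social-media post) = 0.84*0.372 + 0.98*0.628
        = 0.312480 + 0.615440 = 0.927920
Keeping only the bot crawl-present terms gives 0.615440, so
  P(bot crawl | traffic spike, newsletter send, viral social-media post) = 0.615440 / 0.927920 ≈ 0.663

P(bot crawl | traffic spike, newsletter send, viral social-media post) ≈ 0.663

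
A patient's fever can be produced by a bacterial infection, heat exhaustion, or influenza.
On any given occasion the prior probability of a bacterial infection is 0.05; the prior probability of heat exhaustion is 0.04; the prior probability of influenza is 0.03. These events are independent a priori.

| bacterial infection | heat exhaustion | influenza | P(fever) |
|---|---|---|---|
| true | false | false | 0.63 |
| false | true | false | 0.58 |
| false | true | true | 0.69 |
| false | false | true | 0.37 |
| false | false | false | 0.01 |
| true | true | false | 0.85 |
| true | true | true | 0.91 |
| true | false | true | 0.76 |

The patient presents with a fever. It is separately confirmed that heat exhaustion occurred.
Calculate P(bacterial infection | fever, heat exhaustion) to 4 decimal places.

P(bacterial infection | fever, heat exhaustion) ≈ 0.0714

Enumerate the 4 (bacterial infection, influenza) configurations and weight by the priors:
  P(fever | heat exhaustion) = 0.58×0.95×0.97 + 0.69×0.95×0.03 + 0.85×0.05×0.97 + 0.91×0.05×0.03
        = 0.534470 + 0.019665 + 0.041225 + 0.001365 = 0.596725
Keeping only the bacterial infection-present terms gives 0.042590, so
  P(bacterial infection | fever, heat exhaustion) = 0.042590 / 0.596725 ≈ 0.0714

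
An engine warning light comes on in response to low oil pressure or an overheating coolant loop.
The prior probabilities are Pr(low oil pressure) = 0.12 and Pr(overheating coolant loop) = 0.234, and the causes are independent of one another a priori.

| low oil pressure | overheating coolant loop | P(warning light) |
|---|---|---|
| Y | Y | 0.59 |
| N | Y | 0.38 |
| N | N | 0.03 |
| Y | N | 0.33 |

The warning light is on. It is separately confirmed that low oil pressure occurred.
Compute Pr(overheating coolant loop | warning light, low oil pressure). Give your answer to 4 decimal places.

Pr(overheating coolant loop | warning light, low oil pressure) ≈ 0.3532

For the numerator, keep only overheating coolant loop=true terms: 0.59*0.234 = 0.138060
The normalizing constant is 0.33*0.766 + 0.59*0.234 = 0.390840
Posterior = 0.138060 / 0.390840 ≈ 0.3532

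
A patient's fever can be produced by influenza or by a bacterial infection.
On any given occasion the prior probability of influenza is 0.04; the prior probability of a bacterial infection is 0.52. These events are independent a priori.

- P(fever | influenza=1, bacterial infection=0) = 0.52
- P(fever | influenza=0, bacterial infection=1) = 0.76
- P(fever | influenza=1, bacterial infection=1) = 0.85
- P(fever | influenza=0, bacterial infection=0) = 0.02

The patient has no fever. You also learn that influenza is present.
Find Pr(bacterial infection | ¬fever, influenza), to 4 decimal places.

P(¬fever | influenza) = 0.48·0.48 + 0.15·0.52 = 0.230400 + 0.078000 = 0.308400
Restricting to configurations with bacterial infection present: 0.15·0.52 = 0.078000.
So P(bacterial infection | ¬fever, influenza) = 0.078000/0.308400 ≈ 0.2529.

Pr(bacterial infection | ¬fever, influenza) ≈ 0.2529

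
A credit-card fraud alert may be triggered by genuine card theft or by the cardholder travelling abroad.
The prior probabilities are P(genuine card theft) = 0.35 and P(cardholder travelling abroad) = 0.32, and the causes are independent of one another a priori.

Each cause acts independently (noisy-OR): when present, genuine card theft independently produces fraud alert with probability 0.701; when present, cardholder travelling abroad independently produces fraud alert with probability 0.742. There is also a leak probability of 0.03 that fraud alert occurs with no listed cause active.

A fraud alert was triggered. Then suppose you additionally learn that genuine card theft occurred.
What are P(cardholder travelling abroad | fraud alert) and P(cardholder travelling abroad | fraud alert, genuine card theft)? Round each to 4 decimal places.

Under noisy-OR, P(fraud alert | causes) = 1 − (1−0.03)·∏(1−qᵢ) over the active causes.
P(fraud alert) = 0.03*0.65*0.68 + 0.74974*0.65*0.32 + 0.70997*0.35*0.68 + 0.925172*0.35*0.32 = 0.013260 + 0.155946 + 0.168973 + 0.103619 = 0.441798
Of this, 0.259565 comes from 0.155946 + 0.103619 (the cardholder travelling abroad=true cases).
P(cardholder travelling abroad | fraud alert) = 0.259565 / 0.441798 ≈ 0.5875

Now also conditioning on genuine card theft=true:
Enumerate both values of cardholder travelling abroad and weight by the priors:
  P(fraud alert | genuine card theft) = 0.70997×0.68 + 0.925172×0.32
        = 0.482780 + 0.296055 = 0.778835
The terms with cardholder travelling abroad present sum to 0.296055, so
  P(cardholder travelling abroad | fraud alert, genuine card theft) = 0.296055 / 0.778835 ≈ 0.3801
The drop from 0.5875 to 0.3801 is the explaining-away (discounting) effect.

P(cardholder travelling abroad | fraud alert) ≈ 0.5875; P(cardholder travelling abroad | fraud alert, genuine card theft) ≈ 0.3801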